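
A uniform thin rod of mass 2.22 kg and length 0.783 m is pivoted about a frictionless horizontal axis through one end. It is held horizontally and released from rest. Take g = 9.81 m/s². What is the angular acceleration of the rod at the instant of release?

About the pivot, I = (1/3)ML² = (1/3)(2.22)(0.783)² = 0.4537 kg·m².
The weight acts at the center, a distance L/2 = 0.3915 m from the pivot; τ = Mg(L/2) = 8.526 N·m.
α = τ/I = 8.526/0.4537 = 18.79 rad/s².
(Equivalently α = (3g/(2L)) = 18.79 rad/s².)

α ≈ 18.8 rad/s²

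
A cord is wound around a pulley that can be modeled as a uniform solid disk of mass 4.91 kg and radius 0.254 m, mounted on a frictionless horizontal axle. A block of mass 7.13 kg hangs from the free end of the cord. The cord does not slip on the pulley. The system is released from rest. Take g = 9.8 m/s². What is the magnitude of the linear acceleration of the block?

I = ½MR² = (1/2)(4.91)(0.254)² = 0.1584 kg·m².
Block: mg − T = ma. Pulley: TR = Iα. No-slip: a = αR, so T = (I/R²)a = 2.455·a.
Then mg = (m + 2.455)a, so a = (7.13)(9.8)/(7.13 + 2.455) = 7.290 m/s².

a ≈ 7.29 m/s²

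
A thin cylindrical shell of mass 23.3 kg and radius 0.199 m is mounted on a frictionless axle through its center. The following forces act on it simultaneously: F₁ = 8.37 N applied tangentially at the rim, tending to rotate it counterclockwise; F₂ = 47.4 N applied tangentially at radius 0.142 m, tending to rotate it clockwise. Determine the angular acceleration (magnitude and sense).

α ≈ 5.49 rad/s², clockwise

I = MR² = (23.3)(0.199)² = 0.9227 kg·m².
Taking counterclockwise as positive: τ₁ = +(8.37)(0.199) = +1.666 N·m; τ₂ = −(47.4)(0.142) = −6.731 N·m.
Net torque τ = -5.065 N·m.
α = τ/I = -5.065/0.9227 = -5.489 rad/s².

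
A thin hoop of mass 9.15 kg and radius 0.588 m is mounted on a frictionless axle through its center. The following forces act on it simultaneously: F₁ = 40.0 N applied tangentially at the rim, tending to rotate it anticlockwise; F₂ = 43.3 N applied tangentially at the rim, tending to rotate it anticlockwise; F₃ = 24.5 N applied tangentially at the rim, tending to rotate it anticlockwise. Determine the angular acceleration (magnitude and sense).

I = MR² = (9.15)(0.588)² = 3.164 kg·m².
Taking anticlockwise as positive: τ₁ = +(40.0)(0.588) = +23.52 N·m; τ₂ = +(43.3)(0.588) = +25.46 N·m; τ₃ = +(24.5)(0.588) = +14.41 N·m.
Net torque τ = 63.39 N·m.
α = τ/I = 63.39/3.164 = 20.04 rad/s².

α ≈ 20.0 rad/s², anticlockwise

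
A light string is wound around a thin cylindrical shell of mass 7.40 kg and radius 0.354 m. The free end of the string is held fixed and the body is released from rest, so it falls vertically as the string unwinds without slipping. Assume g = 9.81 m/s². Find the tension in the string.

T ≈ 36.3 N

Translation: Mg − T = Ma. Rotation about the center: TR = Iα with I = MR².
With a = αR: T = (I/R²)a = M a, so Mg = (1 + 1.000)Ma.
a = g/(1 + 1.000) = 9.81/2.000 = 4.905 m/s².
T = 1.000·M·a = (1.000)(7.40)(4.905) = 36.30 N.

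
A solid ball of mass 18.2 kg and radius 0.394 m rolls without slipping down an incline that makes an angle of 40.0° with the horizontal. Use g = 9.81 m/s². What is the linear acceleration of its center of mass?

Translation along the incline: Mg sinθ − f = Ma.
Rotation about the center: fR = Iα with I = (2/5)MR². No-slip gives a = αR, so f = (I/R²)a = (2/5)M a.
Substituting: Mg sinθ = (1 + 0.4000)Ma, so a = g sinθ/(1 + 0.4000) = (9.81) sin 40.0° / 1.400 = 4.504 m/s².

a ≈ 4.50 m/s²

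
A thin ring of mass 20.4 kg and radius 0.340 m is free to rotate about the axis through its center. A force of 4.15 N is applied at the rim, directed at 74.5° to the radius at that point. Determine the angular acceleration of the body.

I = MR² = (20.4)(0.340)² = 2.358 kg·m².
Only the tangential component produces torque: τ = F R sinθ = (4.15)(0.340) sin 74.5° = 1.360 N·m.
From τ = Iα: α = 1.360/2.358 = 0.5766 rad/s².

α ≈ 0.577 rad/s²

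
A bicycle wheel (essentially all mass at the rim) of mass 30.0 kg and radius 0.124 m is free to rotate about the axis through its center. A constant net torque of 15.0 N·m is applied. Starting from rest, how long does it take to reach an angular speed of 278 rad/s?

t ≈ 8.55 s

I = MR² = (30.0)(0.124)² = 0.4613 kg·m².
α = τ/I = 15.0/0.4613 = 32.52 rad/s².
ω = αt ⇒ t = ω/α = 278/32.52 = 8.549 s.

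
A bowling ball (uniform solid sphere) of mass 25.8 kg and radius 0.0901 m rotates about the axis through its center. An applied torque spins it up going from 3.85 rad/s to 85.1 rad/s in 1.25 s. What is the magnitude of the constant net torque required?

I = (2/5)MR² = (2/5)(25.8)(0.0901)² = 0.08378 kg·m².
α = Δω/Δt = (85.1 − 3.85)/1.25 = 65.00 rad/s².
τ = Iα = (0.08378)(65.00) = 5.446 N·m.

τ ≈ 5.45 N·m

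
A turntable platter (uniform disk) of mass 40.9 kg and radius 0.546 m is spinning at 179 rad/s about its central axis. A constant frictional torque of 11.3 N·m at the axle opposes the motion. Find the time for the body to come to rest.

I = ½MR² = (1/2)(40.9)(0.546)² = 6.096 kg·m².
The net torque has magnitude 11.3 N·m, opposing ω.
|α| = τ/I = 11.30/6.096 = 1.854 rad/s² (deceleration).
0 = ω₀ − |α|t ⇒ t = ω₀/|α| = 179/1.854 = 96.57 s.

t ≈ 96.6 s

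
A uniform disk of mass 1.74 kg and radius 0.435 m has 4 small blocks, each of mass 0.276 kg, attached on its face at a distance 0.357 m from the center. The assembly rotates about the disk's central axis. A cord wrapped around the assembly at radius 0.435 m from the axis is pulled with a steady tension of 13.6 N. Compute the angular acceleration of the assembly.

α ≈ 19.4 rad/s²

I_disk = ½MR² = ½(1.74)(0.435)² = 0.1646 kg·m².
I_blocks = 4·m·r² = 4(0.276)(0.357)² = 0.1407 kg·m².
Total I = 0.3053 kg·m².
τ = F r = (13.6)(0.435) = 5.916 N·m.
α = τ/I = 5.916/0.3053 = 19.38 rad/s².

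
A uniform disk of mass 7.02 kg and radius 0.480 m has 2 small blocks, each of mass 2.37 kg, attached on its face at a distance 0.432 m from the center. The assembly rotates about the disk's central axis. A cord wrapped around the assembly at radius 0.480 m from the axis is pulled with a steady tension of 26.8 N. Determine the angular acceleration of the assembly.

α ≈ 7.60 rad/s²

I_disk = ½MR² = ½(7.02)(0.480)² = 0.8087 kg·m².
I_blocks = 2·m·r² = 2(2.37)(0.432)² = 0.8846 kg·m².
Total I = 1.693 kg·m².
τ = F r = (26.8)(0.480) = 12.86 N·m.
α = τ/I = 12.86/1.693 = 7.597 rad/s².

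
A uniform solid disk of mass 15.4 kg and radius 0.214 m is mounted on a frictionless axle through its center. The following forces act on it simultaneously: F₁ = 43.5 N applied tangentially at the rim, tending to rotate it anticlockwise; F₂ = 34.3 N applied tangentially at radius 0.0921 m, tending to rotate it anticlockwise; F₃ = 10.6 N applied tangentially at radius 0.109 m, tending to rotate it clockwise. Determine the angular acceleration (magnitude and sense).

α ≈ 32.1 rad/s², anticlockwise

I = ½MR² = (1/2)(15.4)(0.214)² = 0.3526 kg·m².
Taking anticlockwise as positive: τ₁ = +(43.5)(0.214) = +9.309 N·m; τ₂ = +(34.3)(0.0921) = +3.159 N·m; τ₃ = −(10.6)(0.109) = −1.155 N·m.
Net torque τ = 11.31 N·m.
α = τ/I = 11.31/0.3526 = 32.08 rad/s².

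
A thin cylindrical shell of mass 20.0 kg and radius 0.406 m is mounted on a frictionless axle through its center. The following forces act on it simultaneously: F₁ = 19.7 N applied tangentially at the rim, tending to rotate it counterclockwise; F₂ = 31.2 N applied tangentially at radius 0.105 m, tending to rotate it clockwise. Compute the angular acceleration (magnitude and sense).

I = MR² = (20.0)(0.406)² = 3.297 kg·m².
Taking counterclockwise as positive: τ₁ = +(19.7)(0.406) = +7.998 N·m; τ₂ = −(31.2)(0.105) = −3.276 N·m.
Net torque τ = 4.722 N·m.
α = τ/I = 4.722/3.297 = 1.432 rad/s².

α ≈ 1.43 rad/s², counterclockwise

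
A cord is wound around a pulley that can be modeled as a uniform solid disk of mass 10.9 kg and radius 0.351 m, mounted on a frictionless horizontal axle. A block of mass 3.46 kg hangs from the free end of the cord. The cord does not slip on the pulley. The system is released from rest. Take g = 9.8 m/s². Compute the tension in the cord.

T ≈ 20.7 N

I = ½MR² = (1/2)(10.9)(0.351)² = 0.6714 kg·m².
Block: mg − T = ma. Pulley: TR = Iα. No-slip: a = αR, so T = (I/R²)a = 5.450·a.
Then mg = (m + 5.450)a, so a = (3.46)(9.8)/(3.46 + 5.450) = 3.806 m/s².
T = 5.450·a = 20.74 N.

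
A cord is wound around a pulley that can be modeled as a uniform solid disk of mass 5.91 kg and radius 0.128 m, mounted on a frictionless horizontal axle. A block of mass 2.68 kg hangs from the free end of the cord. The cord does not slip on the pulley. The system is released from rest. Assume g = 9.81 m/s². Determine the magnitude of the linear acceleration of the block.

I = ½MR² = (1/2)(5.91)(0.128)² = 0.04841 kg·m².
Block: mg − T = ma. Pulley: TR = Iα. No-slip: a = αR, so T = (I/R²)a = 2.955·a.
Then mg = (m + 2.955)a, so a = (2.68)(9.81)/(2.68 + 2.955) = 4.666 m/s².

a ≈ 4.67 m/s²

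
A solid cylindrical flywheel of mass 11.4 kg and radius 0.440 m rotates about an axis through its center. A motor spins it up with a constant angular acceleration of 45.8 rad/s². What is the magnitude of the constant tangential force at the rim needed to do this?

I = ½MR² = (1/2)(11.4)(0.440)² = 1.104 kg·m².
The required torque is τ = Iα = (1.104)(45.80) = 50.54 N·m.
A tangential force at the rim gives τ = FR, so F = τ/R = 50.54/0.440 = 114.9 N.

F ≈ 115 N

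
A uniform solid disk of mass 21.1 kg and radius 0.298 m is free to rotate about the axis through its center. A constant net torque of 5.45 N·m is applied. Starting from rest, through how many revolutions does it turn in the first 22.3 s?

≈ 230 revolutions

I = ½MR² = (1/2)(21.1)(0.298)² = 0.9369 kg·m².
α = τ/I = 5.45/0.9369 = 5.817 rad/s².
θ = ½αt² = ½(5.817)(22.3)² = 1446 rad.
Revolutions = θ/(2π) = 230.2.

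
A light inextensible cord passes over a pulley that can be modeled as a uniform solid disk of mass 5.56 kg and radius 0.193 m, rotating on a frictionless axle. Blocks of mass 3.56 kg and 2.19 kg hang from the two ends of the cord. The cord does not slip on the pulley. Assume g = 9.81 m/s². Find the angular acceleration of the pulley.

α ≈ 8.16 rad/s²

I = ½MR² = (1/2)(5.56)(0.193)² = 0.1036 kg·m².
Heavier block: m₁g − T₁ = m₁a. Lighter block: T₂ − m₂g = m₂a.
Pulley: (T₁ − T₂)R = Iα = I(a/R), so T₁ − T₂ = (I/R²)a = (1/2)M_p a = 2.780·a.
Adding the three: (m₁ − m₂)g = (m₁ + m₂ + 2.780)a, so a = (3.56 − 2.19)(9.81)/(3.56 + 2.19 + 2.780) = 1.576 m/s².
α = a/R = 1.576/0.193 = 8.164 rad/s².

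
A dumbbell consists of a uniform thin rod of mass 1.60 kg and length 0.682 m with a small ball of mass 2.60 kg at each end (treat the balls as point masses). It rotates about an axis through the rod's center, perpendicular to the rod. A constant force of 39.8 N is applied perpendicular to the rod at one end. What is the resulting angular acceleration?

α ≈ 20.4 rad/s²

I_rod = (1/12)ML² = (1/12)(1.60)(0.682)² = 0.06202 kg·m².
I_balls = 2·m·(L/2)² = 2(2.60)(0.3410)² = 0.6047 kg·m².
Total I = 0.6667 kg·m².
τ = F·(L/2) = (39.8)(0.341) = 13.57 N·m.
α = τ/I = 13.57/0.6667 = 20.36 rad/s².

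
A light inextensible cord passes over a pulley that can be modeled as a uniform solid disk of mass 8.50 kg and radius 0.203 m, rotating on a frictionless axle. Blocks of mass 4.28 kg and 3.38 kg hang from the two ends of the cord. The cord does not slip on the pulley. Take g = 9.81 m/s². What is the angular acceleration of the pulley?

I = ½MR² = (1/2)(8.50)(0.203)² = 0.1751 kg·m².
Heavier block: m₁g − T₁ = m₁a. Lighter block: T₂ − m₂g = m₂a.
Pulley: (T₁ − T₂)R = Iα = I(a/R), so T₁ − T₂ = (I/R²)a = (1/2)M_p a = 4.250·a.
Adding the three: (m₁ − m₂)g = (m₁ + m₂ + 4.250)a, so a = (4.28 − 3.38)(9.81)/(4.28 + 3.38 + 4.250) = 0.7413 m/s².
α = a/R = 0.7413/0.203 = 3.652 rad/s².

α ≈ 3.65 rad/s²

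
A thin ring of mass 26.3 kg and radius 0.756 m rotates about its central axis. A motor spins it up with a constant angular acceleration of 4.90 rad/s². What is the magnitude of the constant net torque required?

τ ≈ 73.7 N·m

I = MR² = (26.3)(0.756)² = 15.03 kg·m².
τ = Iα = (15.03)(4.900) = 73.65 N·m.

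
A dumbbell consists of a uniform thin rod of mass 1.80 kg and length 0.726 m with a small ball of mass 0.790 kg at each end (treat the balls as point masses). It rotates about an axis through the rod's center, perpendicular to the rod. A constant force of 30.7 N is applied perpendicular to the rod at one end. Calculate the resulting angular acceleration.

α ≈ 38.8 rad/s²

I_rod = (1/12)ML² = (1/12)(1.80)(0.726)² = 0.07906 kg·m².
I_balls = 2·m·(L/2)² = 2(0.790)(0.3630)² = 0.2082 kg·m².
Total I = 0.2873 kg·m².
τ = F·(L/2) = (30.7)(0.363) = 11.14 N·m.
α = τ/I = 11.14/0.2873 = 38.79 rad/s².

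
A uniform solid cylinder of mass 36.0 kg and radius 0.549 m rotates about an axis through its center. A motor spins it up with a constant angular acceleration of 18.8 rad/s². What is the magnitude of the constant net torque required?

τ ≈ 102 N·m

I = ½MR² = (1/2)(36.0)(0.549)² = 5.425 kg·m².
τ = Iα = (5.425)(18.80) = 102.0 N·m.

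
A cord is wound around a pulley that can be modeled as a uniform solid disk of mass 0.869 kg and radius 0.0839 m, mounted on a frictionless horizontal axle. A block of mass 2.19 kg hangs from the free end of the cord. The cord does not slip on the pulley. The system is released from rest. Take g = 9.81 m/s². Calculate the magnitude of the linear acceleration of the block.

I = ½MR² = (1/2)(0.869)(0.0839)² = 0.003059 kg·m².
Block: mg − T = ma. Pulley: TR = Iα. No-slip: a = αR, so T = (I/R²)a = 0.4345·a.
Then mg = (m + 0.4345)a, so a = (2.19)(9.81)/(2.19 + 0.4345) = 8.186 m/s².

a ≈ 8.19 m/s²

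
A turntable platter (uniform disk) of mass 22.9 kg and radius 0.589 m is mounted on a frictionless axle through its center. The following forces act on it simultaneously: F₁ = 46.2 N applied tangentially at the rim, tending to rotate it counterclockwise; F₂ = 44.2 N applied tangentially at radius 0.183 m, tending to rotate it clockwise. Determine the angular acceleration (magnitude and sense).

I = ½MR² = (1/2)(22.9)(0.589)² = 3.972 kg·m².
Taking counterclockwise as positive: τ₁ = +(46.2)(0.589) = +27.21 N·m; τ₂ = −(44.2)(0.183) = −8.089 N·m.
Net torque τ = 19.12 N·m.
α = τ/I = 19.12/3.972 = 4.814 rad/s².

α ≈ 4.81 rad/s², counterclockwise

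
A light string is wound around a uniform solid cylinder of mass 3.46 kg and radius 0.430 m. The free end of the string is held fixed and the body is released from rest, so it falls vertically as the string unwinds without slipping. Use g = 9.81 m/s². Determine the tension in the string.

Translation: Mg − T = Ma. Rotation about the center: TR = Iα with I = ½MR².
With a = αR: T = (I/R²)a = (1/2)M a, so Mg = (1 + 0.5000)Ma.
a = g/(1 + 0.5000) = 9.81/1.500 = 6.540 m/s².
T = 0.5000·M·a = (0.5000)(3.46)(6.540) = 11.31 N.

T ≈ 11.3 N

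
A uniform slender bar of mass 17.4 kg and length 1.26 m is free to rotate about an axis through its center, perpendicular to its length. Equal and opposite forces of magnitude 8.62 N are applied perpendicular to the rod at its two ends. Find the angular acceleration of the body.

I = (1/12)ML² = (1/12)(17.4)(1.26)² = 2.302 kg·m².
The couple gives τ = F·(L/2) + F·(L/2) = F L = (8.62)(1.26) = 10.86 N·m.
Newton's second law for rotation, τ = Iα, gives α = τ/I = 10.86/2.302 = 4.718 rad/s².

α ≈ 4.72 rad/s²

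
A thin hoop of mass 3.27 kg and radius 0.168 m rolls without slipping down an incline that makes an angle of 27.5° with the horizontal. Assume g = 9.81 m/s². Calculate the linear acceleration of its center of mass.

a ≈ 2.26 m/s²

Translation along the incline: Mg sinθ − f = Ma.
Rotation about the center: fR = Iα with I = MR². No-slip gives a = αR, so f = (I/R²)a = M a.
Substituting: Mg sinθ = (1 + 1.000)Ma, so a = g sinθ/(1 + 1.000) = (9.81) sin 27.5° / 2.000 = 2.265 m/s².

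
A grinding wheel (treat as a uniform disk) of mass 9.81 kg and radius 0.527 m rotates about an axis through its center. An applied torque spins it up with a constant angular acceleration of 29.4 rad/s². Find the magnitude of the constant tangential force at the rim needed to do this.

F ≈ 76.0 N

I = ½MR² = (1/2)(9.81)(0.527)² = 1.362 kg·m².
The required torque is τ = Iα = (1.362)(29.40) = 40.05 N·m.
A tangential force at the rim gives τ = FR, so F = τ/R = 40.05/0.527 = 76.00 N.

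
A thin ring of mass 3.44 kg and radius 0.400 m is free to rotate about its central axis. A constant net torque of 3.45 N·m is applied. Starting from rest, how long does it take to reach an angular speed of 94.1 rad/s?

t ≈ 15.0 s

I = MR² = (3.44)(0.400)² = 0.5504 kg·m².
α = τ/I = 3.45/0.5504 = 6.268 rad/s².
ω = αt ⇒ t = ω/α = 94.1/6.268 = 15.01 s.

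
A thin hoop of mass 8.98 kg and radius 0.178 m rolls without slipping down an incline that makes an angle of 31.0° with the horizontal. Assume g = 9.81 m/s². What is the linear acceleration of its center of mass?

Translation along the incline: Mg sinθ − f = Ma.
Rotation about the center: fR = Iα with I = MR². No-slip gives a = αR, so f = (I/R²)a = M a.
Substituting: Mg sinθ = (1 + 1.000)Ma, so a = g sinθ/(1 + 1.000) = (9.81) sin 31.0° / 2.000 = 2.526 m/s².

a ≈ 2.53 m/s²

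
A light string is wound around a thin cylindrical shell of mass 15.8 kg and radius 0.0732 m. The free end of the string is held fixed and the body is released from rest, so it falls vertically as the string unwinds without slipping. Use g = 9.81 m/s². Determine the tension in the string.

T ≈ 77.5 N

Translation: Mg − T = Ma. Rotation about the center: TR = Iα with I = MR².
With a = αR: T = (I/R²)a = M a, so Mg = (1 + 1.000)Ma.
a = g/(1 + 1.000) = 9.81/2.000 = 4.905 m/s².
T = 1.000·M·a = (1.000)(15.8)(4.905) = 77.50 N.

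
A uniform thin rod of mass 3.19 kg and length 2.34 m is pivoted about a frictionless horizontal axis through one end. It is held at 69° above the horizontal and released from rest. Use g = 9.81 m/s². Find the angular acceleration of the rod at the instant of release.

α ≈ 2.25 rad/s²

About the pivot, I = (1/3)ML² = (1/3)(3.19)(2.34)² = 5.822 kg·m².
The weight acts at the center, a distance L/2 = 1.170 m from the pivot; τ = Mg(L/2) cos 69° = 13.12 N·m.
α = τ/I = 13.12/5.822 = 2.254 rad/s².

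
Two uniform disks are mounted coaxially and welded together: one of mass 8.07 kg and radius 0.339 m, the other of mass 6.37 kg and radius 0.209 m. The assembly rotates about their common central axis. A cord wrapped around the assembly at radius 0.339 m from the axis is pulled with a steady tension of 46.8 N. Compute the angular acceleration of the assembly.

I = ½M₁R₁² + ½M₂R₂² = ½(8.07)(0.339)² + ½(6.37)(0.209)² = 0.6028 kg·m².
τ = F r = (46.8)(0.339) = 15.87 N·m.
α = τ/I = 15.87/0.6028 = 26.32 rad/s².

α ≈ 26.3 rad/s²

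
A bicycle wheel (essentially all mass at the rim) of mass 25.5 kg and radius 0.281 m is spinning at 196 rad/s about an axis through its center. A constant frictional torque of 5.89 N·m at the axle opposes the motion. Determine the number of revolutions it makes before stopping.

≈ 1050 revolutions

I = MR² = (25.5)(0.281)² = 2.014 kg·m².
The net torque has magnitude 5.89 N·m, opposing ω.
|α| = τ/I = 5.890/2.014 = 2.925 rad/s² (deceleration).
ω² = ω₀² − 2|α|θ with ω = 0 ⇒ θ = ω₀²/(2|α|) = 6566 rad = 1045 rev.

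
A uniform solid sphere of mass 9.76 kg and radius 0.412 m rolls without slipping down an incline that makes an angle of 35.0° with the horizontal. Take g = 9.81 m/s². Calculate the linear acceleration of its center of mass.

Translation along the incline: Mg sinθ − f = Ma.
Rotation about the center: fR = Iα with I = (2/5)MR². No-slip gives a = αR, so f = (I/R²)a = (2/5)M a.
Substituting: Mg sinθ = (1 + 0.4000)Ma, so a = g sinθ/(1 + 0.4000) = (9.81) sin 35.0° / 1.400 = 4.019 m/s².

a ≈ 4.02 m/s²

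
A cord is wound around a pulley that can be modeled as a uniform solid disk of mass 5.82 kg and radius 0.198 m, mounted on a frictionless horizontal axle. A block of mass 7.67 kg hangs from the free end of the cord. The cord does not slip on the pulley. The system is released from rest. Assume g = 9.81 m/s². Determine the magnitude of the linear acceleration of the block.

a ≈ 7.11 m/s²

I = ½MR² = (1/2)(5.82)(0.198)² = 0.1141 kg·m².
Block: mg − T = ma. Pulley: TR = Iα. No-slip: a = αR, so T = (I/R²)a = 2.910·a.
Then mg = (m + 2.910)a, so a = (7.67)(9.81)/(7.67 + 2.910) = 7.112 m/s².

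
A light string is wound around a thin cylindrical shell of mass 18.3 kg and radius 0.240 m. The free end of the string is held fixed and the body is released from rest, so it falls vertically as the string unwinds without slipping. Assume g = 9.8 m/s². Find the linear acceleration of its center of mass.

a ≈ 4.90 m/s²

Translation: Mg − T = Ma. Rotation about the center: TR = Iα with I = MR².
With a = αR: T = (I/R²)a = M a, so Mg = (1 + 1.000)Ma.
a = g/(1 + 1.000) = 9.8/2.000 = 4.900 m/s².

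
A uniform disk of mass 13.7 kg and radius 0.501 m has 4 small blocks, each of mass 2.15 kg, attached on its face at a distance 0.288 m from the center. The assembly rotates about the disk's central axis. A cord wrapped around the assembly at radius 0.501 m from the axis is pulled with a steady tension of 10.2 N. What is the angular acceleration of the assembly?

α ≈ 2.10 rad/s²

I_disk = ½MR² = ½(13.7)(0.501)² = 1.719 kg·m².
I_blocks = 4·m·r² = 4(2.15)(0.288)² = 0.7133 kg·m².
Total I = 2.433 kg·m².
τ = F r = (10.2)(0.501) = 5.110 N·m.
α = τ/I = 5.110/2.433 = 2.101 rad/s².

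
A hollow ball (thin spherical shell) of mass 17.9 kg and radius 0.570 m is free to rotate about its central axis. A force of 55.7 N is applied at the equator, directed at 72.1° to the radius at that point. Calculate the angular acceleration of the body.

α ≈ 7.79 rad/s²

I = (2/3)MR² = (2/3)(17.9)(0.570)² = 3.877 kg·m².
Only the tangential component produces torque: τ = F R sinθ = (55.7)(0.570) sin 72.1° = 30.21 N·m.
Newton's second law for rotation, τ = Iα, gives α = τ/I = 30.21/3.877 = 7.792 rad/s².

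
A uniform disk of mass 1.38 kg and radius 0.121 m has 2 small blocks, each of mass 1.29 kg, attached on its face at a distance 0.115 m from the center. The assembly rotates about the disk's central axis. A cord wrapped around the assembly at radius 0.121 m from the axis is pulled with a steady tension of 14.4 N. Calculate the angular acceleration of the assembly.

I_disk = ½MR² = ½(1.38)(0.121)² = 0.01010 kg·m².
I_blocks = 2·m·r² = 2(1.29)(0.115)² = 0.03412 kg·m².
Total I = 0.04422 kg·m².
τ = F r = (14.4)(0.121) = 1.742 N·m.
α = τ/I = 1.742/0.04422 = 39.40 rad/s².

α ≈ 39.4 rad/s²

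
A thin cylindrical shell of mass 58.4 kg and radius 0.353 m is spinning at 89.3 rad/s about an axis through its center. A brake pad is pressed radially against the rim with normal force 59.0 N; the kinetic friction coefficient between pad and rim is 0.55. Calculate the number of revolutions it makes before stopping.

I = MR² = (58.4)(0.353)² = 7.277 kg·m².
Friction force f = μN = (0.55)(59.0) = 32.45 N at the rim; torque magnitude τ = fR = 11.45 N·m, opposing ω.
|α| = τ/I = 11.45/7.277 = 1.574 rad/s² (deceleration).
ω² = ω₀² − 2|α|θ with ω = 0 ⇒ θ = ω₀²/(2|α|) = 2533 rad = 403.1 rev.

≈ 403 revolutions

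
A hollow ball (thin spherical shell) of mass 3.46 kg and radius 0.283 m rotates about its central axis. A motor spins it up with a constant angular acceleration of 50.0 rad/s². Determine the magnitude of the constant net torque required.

τ ≈ 9.24 N·m

I = (2/3)MR² = (2/3)(3.46)(0.283)² = 0.1847 kg·m².
τ = Iα = (0.1847)(50.00) = 9.237 N·m.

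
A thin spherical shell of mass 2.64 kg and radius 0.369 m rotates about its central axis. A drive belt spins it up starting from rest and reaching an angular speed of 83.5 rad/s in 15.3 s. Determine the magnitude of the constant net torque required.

τ ≈ 1.31 N·m

I = (2/3)MR² = (2/3)(2.64)(0.369)² = 0.2396 kg·m².
α = Δω/Δt = (83.5 − 0)/15.3 = 5.458 rad/s².
τ = Iα = (0.2396)(5.458) = 1.308 N·m.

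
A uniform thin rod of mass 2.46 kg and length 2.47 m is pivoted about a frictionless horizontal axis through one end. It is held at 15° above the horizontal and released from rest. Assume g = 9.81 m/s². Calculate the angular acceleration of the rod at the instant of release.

α ≈ 5.75 rad/s²

About the pivot, I = (1/3)ML² = (1/3)(2.46)(2.47)² = 5.003 kg·m².
The weight acts at the center, a distance L/2 = 1.235 m from the pivot; τ = Mg(L/2) cos 15° = 28.79 N·m.
α = τ/I = 28.79/5.003 = 5.754 rad/s².
(Equivalently α = (3g/(2L)) cos 15° = 5.754 rad/s².)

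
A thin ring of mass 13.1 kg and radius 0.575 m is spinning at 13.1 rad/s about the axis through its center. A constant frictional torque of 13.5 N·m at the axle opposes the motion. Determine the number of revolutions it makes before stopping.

I = MR² = (13.1)(0.575)² = 4.331 kg·m².
The net torque has magnitude 13.5 N·m, opposing ω.
|α| = τ/I = 13.50/4.331 = 3.117 rad/s² (deceleration).
ω² = ω₀² − 2|α|θ with ω = 0 ⇒ θ = ω₀²/(2|α|) = 27.53 rad = 4.381 rev.

≈ 4.38 revolutions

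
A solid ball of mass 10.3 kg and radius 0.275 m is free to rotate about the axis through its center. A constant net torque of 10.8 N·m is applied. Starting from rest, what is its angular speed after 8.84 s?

I = (2/5)MR² = (2/5)(10.3)(0.275)² = 0.3116 kg·m².
α = τ/I = 10.8/0.3116 = 34.66 rad/s².
ω = ω₀ + αt = 0 + (34.66)(8.84) = 306.4 rad/s.

ω ≈ 306 rad/s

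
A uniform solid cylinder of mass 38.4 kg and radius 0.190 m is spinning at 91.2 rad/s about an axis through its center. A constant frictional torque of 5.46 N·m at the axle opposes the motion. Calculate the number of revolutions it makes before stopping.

≈ 84.0 revolutions

I = ½MR² = (1/2)(38.4)(0.190)² = 0.6931 kg·m².
The net torque has magnitude 5.46 N·m, opposing ω.
|α| = τ/I = 5.460/0.6931 = 7.877 rad/s² (deceleration).
ω² = ω₀² − 2|α|θ with ω = 0 ⇒ θ = ω₀²/(2|α|) = 527.9 rad = 84.02 rev.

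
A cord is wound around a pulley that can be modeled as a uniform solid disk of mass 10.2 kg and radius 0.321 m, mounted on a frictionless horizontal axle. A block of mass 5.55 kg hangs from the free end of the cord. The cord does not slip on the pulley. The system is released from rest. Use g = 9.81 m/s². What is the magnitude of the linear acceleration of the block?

I = ½MR² = (1/2)(10.2)(0.321)² = 0.5255 kg·m².
Block: mg − T = ma. Pulley: TR = Iα. No-slip: a = αR, so T = (I/R²)a = 5.100·a.
Then mg = (m + 5.100)a, so a = (5.55)(9.81)/(5.55 + 5.100) = 5.112 m/s².

a ≈ 5.11 m/s²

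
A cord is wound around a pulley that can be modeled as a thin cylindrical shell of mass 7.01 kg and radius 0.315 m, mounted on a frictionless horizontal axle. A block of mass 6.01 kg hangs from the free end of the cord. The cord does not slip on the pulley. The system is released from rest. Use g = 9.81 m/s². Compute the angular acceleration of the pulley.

α ≈ 14.4 rad/s²

I = MR² = (7.01)(0.315)² = 0.6956 kg·m².
Block: mg − T = ma. Pulley: TR = Iα. No-slip: a = αR, so T = (I/R²)a = 7.010·a.
Then mg = (m + 7.010)a, so a = (6.01)(9.81)/(6.01 + 7.010) = 4.528 m/s².
α = a/R = 4.528/0.315 = 14.38 rad/s².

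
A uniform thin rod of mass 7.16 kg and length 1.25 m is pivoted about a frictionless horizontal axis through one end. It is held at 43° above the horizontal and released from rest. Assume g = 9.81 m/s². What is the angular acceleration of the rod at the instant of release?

α ≈ 8.61 rad/s²

About the pivot, I = (1/3)ML² = (1/3)(7.16)(1.25)² = 3.729 kg·m².
The weight acts at the center, a distance L/2 = 0.6250 m from the pivot; τ = Mg(L/2) cos 43° = 32.11 N·m.
α = τ/I = 32.11/3.729 = 8.609 rad/s².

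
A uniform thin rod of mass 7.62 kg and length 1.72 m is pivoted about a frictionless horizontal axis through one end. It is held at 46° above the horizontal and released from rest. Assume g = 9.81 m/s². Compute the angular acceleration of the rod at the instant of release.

α ≈ 5.94 rad/s²

About the pivot, I = (1/3)ML² = (1/3)(7.62)(1.72)² = 7.514 kg·m².
The weight acts at the center, a distance L/2 = 0.8600 m from the pivot; τ = Mg(L/2) cos 46° = 44.66 N·m.
α = τ/I = 44.66/7.514 = 5.943 rad/s².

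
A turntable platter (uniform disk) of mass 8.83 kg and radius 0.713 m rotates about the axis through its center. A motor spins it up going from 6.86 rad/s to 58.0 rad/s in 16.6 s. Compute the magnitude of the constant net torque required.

τ ≈ 6.91 N·m

I = ½MR² = (1/2)(8.83)(0.713)² = 2.244 kg·m².
α = Δω/Δt = (58.0 − 6.86)/16.6 = 3.081 rad/s².
τ = Iα = (2.244)(3.081) = 6.915 N·m.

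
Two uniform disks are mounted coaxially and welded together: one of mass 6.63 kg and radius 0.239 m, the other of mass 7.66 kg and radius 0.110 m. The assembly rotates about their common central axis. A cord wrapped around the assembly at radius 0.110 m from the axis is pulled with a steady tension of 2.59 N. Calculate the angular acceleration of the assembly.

I = ½M₁R₁² + ½M₂R₂² = ½(6.63)(0.239)² + ½(7.66)(0.110)² = 0.2357 kg·m².
τ = F r = (2.59)(0.110) = 0.2849 N·m.
α = τ/I = 0.2849/0.2357 = 1.209 rad/s².

α ≈ 1.21 rad/s²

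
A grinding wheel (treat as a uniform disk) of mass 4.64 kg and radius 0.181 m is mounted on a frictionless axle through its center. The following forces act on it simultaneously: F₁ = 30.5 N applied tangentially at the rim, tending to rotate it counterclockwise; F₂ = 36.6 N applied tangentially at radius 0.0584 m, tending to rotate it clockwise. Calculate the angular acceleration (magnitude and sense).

α ≈ 44.5 rad/s², counterclockwise

I = ½MR² = (1/2)(4.64)(0.181)² = 0.07601 kg·m².
Taking counterclockwise as positive: τ₁ = +(30.5)(0.181) = +5.521 N·m; τ₂ = −(36.6)(0.0584) = −2.137 N·m.
Net torque τ = 3.383 N·m.
α = τ/I = 3.383/0.07601 = 44.51 rad/s².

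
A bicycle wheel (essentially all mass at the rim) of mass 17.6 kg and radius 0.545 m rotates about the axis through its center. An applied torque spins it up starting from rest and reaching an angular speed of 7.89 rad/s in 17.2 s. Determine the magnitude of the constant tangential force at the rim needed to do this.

I = MR² = (17.6)(0.545)² = 5.228 kg·m².
α = Δω/Δt = (7.89 − 0)/17.2 = 0.4587 rad/s².
The required torque is τ = Iα = (5.228)(0.4587) = 2.398 N·m.
A tangential force at the rim gives τ = FR, so F = τ/R = 2.398/0.545 = 4.400 N.

F ≈ 4.40 N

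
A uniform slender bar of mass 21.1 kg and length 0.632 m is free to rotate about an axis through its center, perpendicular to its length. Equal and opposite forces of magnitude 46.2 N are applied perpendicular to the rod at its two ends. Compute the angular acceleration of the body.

α ≈ 41.6 rad/s²

I = (1/12)ML² = (1/12)(21.1)(0.632)² = 0.7023 kg·m².
The couple gives τ = F·(L/2) + F·(L/2) = F L = (46.2)(0.632) = 29.20 N·m.
From τ = Iα: α = 29.20/0.7023 = 41.57 rad/s².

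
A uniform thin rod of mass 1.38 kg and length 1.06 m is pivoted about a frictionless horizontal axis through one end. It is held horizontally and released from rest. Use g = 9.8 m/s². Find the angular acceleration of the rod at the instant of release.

α ≈ 13.9 rad/s²

About the pivot, I = (1/3)ML² = (1/3)(1.38)(1.06)² = 0.5169 kg·m².
The weight acts at the center, a distance L/2 = 0.5300 m from the pivot; τ = Mg(L/2) = 7.168 N·m.
α = τ/I = 7.168/0.5169 = 13.87 rad/s².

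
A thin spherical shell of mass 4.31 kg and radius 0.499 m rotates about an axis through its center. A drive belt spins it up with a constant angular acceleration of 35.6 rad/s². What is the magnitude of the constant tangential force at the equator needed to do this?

I = (2/3)MR² = (2/3)(4.31)(0.499)² = 0.7155 kg·m².
The required torque is τ = Iα = (0.7155)(35.60) = 25.47 N·m.
A tangential force at the equator gives τ = FR, so F = τ/R = 25.47/0.499 = 51.04 N.

F ≈ 51.0 N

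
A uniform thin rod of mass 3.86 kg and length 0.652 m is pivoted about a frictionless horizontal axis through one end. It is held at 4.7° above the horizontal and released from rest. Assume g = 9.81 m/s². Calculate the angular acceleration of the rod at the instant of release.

α ≈ 22.5 rad/s²

About the pivot, I = (1/3)ML² = (1/3)(3.86)(0.652)² = 0.5470 kg·m².
The weight acts at the center, a distance L/2 = 0.3260 m from the pivot; τ = Mg(L/2) cos 4.7° = 12.30 N·m.
α = τ/I = 12.30/0.5470 = 22.49 rad/s².
(Equivalently α = (3g/(2L)) cos 4.7° = 22.49 rad/s².)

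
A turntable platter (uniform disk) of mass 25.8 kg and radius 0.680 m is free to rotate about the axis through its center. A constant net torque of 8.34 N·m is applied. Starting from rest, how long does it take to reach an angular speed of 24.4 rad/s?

I = ½MR² = (1/2)(25.8)(0.680)² = 5.965 kg·m².
α = τ/I = 8.34/5.965 = 1.398 rad/s².
ω = αt ⇒ t = ω/α = 24.4/1.398 = 17.45 s.

t ≈ 17.5 s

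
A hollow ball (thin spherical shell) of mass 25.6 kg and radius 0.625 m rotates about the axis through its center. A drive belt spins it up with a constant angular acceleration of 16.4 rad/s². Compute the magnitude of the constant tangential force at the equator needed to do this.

I = (2/3)MR² = (2/3)(25.6)(0.625)² = 6.667 kg·m².
The required torque is τ = Iα = (6.667)(16.40) = 109.3 N·m.
A tangential force at the equator gives τ = FR, so F = τ/R = 109.3/0.625 = 174.9 N.

F ≈ 175 N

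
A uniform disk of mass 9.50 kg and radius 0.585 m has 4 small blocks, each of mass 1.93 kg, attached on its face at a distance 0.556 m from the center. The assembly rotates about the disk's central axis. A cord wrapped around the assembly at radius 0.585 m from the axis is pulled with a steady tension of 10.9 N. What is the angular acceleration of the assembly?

α ≈ 1.59 rad/s²

I_disk = ½MR² = ½(9.50)(0.585)² = 1.626 kg·m².
I_blocks = 4·m·r² = 4(1.93)(0.556)² = 2.387 kg·m².
Total I = 4.012 kg·m².
τ = F r = (10.9)(0.585) = 6.377 N·m.
α = τ/I = 6.377/4.012 = 1.589 rad/s².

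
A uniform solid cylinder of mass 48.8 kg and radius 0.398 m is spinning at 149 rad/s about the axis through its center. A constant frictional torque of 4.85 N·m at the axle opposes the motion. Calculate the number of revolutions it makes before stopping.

≈ 1410 revolutions

I = ½MR² = (1/2)(48.8)(0.398)² = 3.865 kg·m².
The net torque has magnitude 4.85 N·m, opposing ω.
|α| = τ/I = 4.850/3.865 = 1.255 rad/s² (deceleration).
ω² = ω₀² − 2|α|θ with ω = 0 ⇒ θ = ω₀²/(2|α|) = 8846 rad = 1408 rev.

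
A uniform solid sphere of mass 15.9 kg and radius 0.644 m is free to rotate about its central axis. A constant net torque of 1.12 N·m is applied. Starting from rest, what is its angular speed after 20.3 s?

ω ≈ 8.62 rad/s

I = (2/5)MR² = (2/5)(15.9)(0.644)² = 2.638 kg·m².
α = τ/I = 1.12/2.638 = 0.4246 rad/s².
ω = ω₀ + αt = 0 + (0.4246)(20.3) = 8.620 rad/s.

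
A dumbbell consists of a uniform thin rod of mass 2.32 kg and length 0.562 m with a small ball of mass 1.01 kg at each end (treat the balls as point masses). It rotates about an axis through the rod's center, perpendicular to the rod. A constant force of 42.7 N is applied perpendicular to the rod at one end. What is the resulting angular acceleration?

I_rod = (1/12)ML² = (1/12)(2.32)(0.562)² = 0.06106 kg·m².
I_balls = 2·m·(L/2)² = 2(1.01)(0.2810)² = 0.1595 kg·m².
Total I = 0.2206 kg·m².
τ = F·(L/2) = (42.7)(0.281) = 12.00 N·m.
α = τ/I = 12.00/0.2206 = 54.40 rad/s².

α ≈ 54.4 rad/s²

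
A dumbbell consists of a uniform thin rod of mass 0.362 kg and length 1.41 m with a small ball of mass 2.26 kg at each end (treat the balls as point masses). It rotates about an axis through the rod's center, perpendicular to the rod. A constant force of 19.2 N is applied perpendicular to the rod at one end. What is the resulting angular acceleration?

α ≈ 5.87 rad/s²

I_rod = (1/12)ML² = (1/12)(0.362)(1.41)² = 0.05997 kg·m².
I_balls = 2·m·(L/2)² = 2(2.26)(0.7050)² = 2.247 kg·m².
Total I = 2.307 kg·m².
τ = F·(L/2) = (19.2)(0.705) = 13.54 N·m.
α = τ/I = 13.54/2.307 = 5.869 rad/s².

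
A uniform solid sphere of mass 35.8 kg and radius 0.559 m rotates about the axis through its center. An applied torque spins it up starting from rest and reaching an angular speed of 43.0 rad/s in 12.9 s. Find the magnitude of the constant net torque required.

I = (2/5)MR² = (2/5)(35.8)(0.559)² = 4.475 kg·m².
α = Δω/Δt = (43.0 − 0)/12.9 = 3.333 rad/s².
τ = Iα = (4.475)(3.333) = 14.92 N·m.

τ ≈ 14.9 N·m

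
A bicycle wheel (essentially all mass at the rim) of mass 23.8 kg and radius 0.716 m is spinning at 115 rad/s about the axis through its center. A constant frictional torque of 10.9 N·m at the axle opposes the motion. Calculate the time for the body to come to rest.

I = MR² = (23.8)(0.716)² = 12.20 kg·m².
The net torque has magnitude 10.9 N·m, opposing ω.
|α| = τ/I = 10.90/12.20 = 0.8934 rad/s² (deceleration).
0 = ω₀ − |α|t ⇒ t = ω₀/|α| = 115/0.8934 = 128.7 s.

t ≈ 129 s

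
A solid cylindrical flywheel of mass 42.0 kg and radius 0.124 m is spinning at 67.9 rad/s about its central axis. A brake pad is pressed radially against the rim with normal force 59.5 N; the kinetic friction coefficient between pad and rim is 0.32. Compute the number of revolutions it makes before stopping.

≈ 50.2 revolutions

I = ½MR² = (1/2)(42.0)(0.124)² = 0.3229 kg·m².
Friction force f = μN = (0.32)(59.5) = 19.04 N at the rim; torque magnitude τ = fR = 2.361 N·m, opposing ω.
|α| = τ/I = 2.361/0.3229 = 7.312 rad/s² (deceleration).
ω² = ω₀² − 2|α|θ with ω = 0 ⇒ θ = ω₀²/(2|α|) = 315.3 rad = 50.18 rev.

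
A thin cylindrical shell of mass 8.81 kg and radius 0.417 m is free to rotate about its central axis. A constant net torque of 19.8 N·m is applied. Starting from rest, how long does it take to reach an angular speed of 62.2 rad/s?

I = MR² = (8.81)(0.417)² = 1.532 kg·m².
α = τ/I = 19.8/1.532 = 12.92 rad/s².
ω = αt ⇒ t = ω/α = 62.2/12.92 = 4.813 s.

t ≈ 4.81 s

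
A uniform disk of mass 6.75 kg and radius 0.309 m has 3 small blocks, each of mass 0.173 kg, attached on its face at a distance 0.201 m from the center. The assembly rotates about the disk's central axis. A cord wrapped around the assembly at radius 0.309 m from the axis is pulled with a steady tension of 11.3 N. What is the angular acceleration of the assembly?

α ≈ 10.2 rad/s²

I_disk = ½MR² = ½(6.75)(0.309)² = 0.3222 kg·m².
I_blocks = 3·m·r² = 3(0.173)(0.201)² = 0.02097 kg·m².
Total I = 0.3432 kg·m².
τ = F r = (11.3)(0.309) = 3.492 N·m.
α = τ/I = 3.492/0.3432 = 10.17 rad/s².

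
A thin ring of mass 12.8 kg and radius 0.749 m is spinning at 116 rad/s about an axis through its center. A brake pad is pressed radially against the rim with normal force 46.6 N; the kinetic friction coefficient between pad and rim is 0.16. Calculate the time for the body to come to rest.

I = MR² = (12.8)(0.749)² = 7.181 kg·m².
Friction force f = μN = (0.16)(46.6) = 7.456 N at the rim; torque magnitude τ = fR = 5.585 N·m, opposing ω.
|α| = τ/I = 5.585/7.181 = 0.7777 rad/s² (deceleration).
0 = ω₀ − |α|t ⇒ t = ω₀/|α| = 116/0.7777 = 149.2 s.

t ≈ 149 s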